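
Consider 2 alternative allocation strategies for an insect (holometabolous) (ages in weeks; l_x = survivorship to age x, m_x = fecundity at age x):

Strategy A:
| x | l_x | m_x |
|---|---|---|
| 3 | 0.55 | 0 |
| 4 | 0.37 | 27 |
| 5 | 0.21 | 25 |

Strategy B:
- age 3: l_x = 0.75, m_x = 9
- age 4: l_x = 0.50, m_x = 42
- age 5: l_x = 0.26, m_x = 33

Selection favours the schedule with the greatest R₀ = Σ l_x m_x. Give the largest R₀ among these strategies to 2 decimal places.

36.33

Strategy A: R₀ = 0.55×0 + 0.37×27 + 0.21×25 = 15.2400
Strategy B: R₀ = 0.75×9 + 0.50×42 + 0.26×33 = 36.3300
Highest R₀: strategy B with 36.3300.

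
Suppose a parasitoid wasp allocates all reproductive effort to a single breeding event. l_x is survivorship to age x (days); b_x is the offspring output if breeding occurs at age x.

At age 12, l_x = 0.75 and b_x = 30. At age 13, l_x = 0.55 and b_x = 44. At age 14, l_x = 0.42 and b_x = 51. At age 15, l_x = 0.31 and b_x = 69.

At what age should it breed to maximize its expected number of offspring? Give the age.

Expected offspring if breeding at age x = l_x × b_x:
  age 12: 0.75 × 30 = 22.500
  age 13: 0.55 × 44 = 24.200
  age 14: 0.42 × 51 = 21.420
  age 15: 0.31 × 69 = 21.390
Maximum at age 13 (24.200).

13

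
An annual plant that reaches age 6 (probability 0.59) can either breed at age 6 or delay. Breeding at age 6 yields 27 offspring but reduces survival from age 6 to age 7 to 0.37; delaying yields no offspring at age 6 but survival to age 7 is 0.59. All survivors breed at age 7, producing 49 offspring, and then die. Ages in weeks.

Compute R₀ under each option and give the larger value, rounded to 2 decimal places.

breed at age 6: R₀ = 0.59 × (27 + 0.37 × 49) = 0.59 × 45.1300 = 26.6267
delay to age 7: R₀ = 0.59 × (0.59 × 49) = 0.59 × 28.9100 = 17.0569
Higher: breed at age 6 (26.6267).

26.63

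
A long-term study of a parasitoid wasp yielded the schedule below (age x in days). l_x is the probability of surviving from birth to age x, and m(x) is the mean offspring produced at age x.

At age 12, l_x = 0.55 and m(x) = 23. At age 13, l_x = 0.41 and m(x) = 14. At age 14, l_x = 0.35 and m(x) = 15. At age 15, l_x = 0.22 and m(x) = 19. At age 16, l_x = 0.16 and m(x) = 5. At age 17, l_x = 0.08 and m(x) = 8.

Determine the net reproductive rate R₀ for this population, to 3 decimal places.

29.260

R₀ = Σ l_x m(x):
  age 12: 0.55 × 23 = 12.6500
  age 13: 0.41 × 14 = 5.7400
  age 14: 0.35 × 15 = 5.2500
  age 15: 0.22 × 19 = 4.1800
  age 16: 0.16 × 5 = 0.8000
  age 17: 0.08 × 8 = 0.6400
R₀ = 12.6500 + 5.7400 + 5.2500 + 4.1800 + 0.8000 + 0.6400 = 29.2600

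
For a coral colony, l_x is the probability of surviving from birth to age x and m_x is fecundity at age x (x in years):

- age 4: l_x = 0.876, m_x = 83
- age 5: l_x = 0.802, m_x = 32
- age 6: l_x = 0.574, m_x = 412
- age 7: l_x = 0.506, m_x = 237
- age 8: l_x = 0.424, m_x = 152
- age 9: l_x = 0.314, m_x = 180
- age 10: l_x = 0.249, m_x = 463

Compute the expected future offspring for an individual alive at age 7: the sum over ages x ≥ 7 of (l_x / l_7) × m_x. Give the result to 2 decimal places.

l_7 = 0.506. Conditional survival from age 7 to x is l_x / l_7.
  x=7: (0.506/0.506) × 237 = 237.0000
  x=8: (0.424/0.506) × 152 = 127.3676
  x=9: (0.314/0.506) × 180 = 111.6996
  x=10: (0.249/0.506) × 463 = 227.8399
Sum = 237.0000 + 127.3676 + 111.6996 + 227.8399 = 703.9071

703.91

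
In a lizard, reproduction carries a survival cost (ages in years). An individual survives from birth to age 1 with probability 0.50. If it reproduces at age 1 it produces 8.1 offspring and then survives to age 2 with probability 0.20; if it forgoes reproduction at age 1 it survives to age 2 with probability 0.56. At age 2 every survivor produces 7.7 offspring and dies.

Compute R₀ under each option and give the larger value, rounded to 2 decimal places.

breed at age 1: R₀ = 0.50 × (8.1 + 0.20 × 7.7) = 0.50 × 9.6400 = 4.8200
delay to age 2: R₀ = 0.50 × (0.56 × 7.7) = 0.50 × 4.3120 = 2.1560
Higher: breed at age 1 (4.8200).

4.82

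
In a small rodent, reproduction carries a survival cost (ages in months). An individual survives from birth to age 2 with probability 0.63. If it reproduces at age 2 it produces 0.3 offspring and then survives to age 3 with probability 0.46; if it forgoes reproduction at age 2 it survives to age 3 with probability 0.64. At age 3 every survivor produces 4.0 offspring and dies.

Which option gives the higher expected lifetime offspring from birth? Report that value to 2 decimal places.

1.61

breed at age 2: R₀ = 0.63 × (0.3 + 0.46 × 4.0) = 0.63 × 2.1400 = 1.3482
delay to age 3: R₀ = 0.63 × (0.64 × 4.0) = 0.63 × 2.5600 = 1.6128
Higher: delay to age 3 (1.6128).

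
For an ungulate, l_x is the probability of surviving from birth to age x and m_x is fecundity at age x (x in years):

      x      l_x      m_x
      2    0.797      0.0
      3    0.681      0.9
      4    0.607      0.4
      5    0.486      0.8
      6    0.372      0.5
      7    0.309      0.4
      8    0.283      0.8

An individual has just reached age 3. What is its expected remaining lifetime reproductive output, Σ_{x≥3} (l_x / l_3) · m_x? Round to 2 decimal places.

2.61

l_3 = 0.681. Conditional survival from age 3 to x is l_x / l_3.
  x=3: (0.681/0.681) × 0.9 = 0.9000
  x=4: (0.607/0.681) × 0.4 = 0.3565
  x=5: (0.486/0.681) × 0.8 = 0.5709
  x=6: (0.372/0.681) × 0.5 = 0.2731
  x=7: (0.309/0.681) × 0.4 = 0.1815
  x=8: (0.283/0.681) × 0.8 = 0.3325
Sum = 0.9000 + 0.3565 + 0.5709 + 0.2731 + 0.1815 + 0.3325 = 2.6145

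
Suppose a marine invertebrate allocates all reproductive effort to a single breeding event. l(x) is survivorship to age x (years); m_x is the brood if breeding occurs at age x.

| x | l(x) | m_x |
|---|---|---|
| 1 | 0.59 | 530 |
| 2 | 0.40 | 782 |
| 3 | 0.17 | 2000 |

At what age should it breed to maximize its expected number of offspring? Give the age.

3

Expected offspring if breeding at age x = l(x) × m_x:
  age 1: 0.59 × 530 = 312.700
  age 2: 0.40 × 782 = 312.800
  age 3: 0.17 × 2000 = 340.000
Maximum at age 3 (340.000).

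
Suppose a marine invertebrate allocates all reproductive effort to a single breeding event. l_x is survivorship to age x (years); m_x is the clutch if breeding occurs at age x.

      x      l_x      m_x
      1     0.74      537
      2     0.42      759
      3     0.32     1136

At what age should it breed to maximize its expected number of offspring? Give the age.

Expected offspring if breeding at age x = l_x × m_x:
  age 1: 0.74 × 537 = 397.380
  age 2: 0.42 × 759 = 318.780
  age 3: 0.32 × 1136 = 363.520
Maximum at age 1 (397.380).

1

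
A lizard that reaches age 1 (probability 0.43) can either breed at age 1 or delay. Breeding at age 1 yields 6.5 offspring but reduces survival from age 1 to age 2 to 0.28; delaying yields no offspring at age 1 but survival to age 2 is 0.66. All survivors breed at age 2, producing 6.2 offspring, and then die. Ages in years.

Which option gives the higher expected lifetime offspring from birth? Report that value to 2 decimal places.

3.54

breed at age 1: R₀ = 0.43 × (6.5 + 0.28 × 6.2) = 0.43 × 8.2360 = 3.5415
delay to age 2: R₀ = 0.43 × (0.66 × 6.2) = 0.43 × 4.0920 = 1.7596
Higher: breed at age 1 (3.5415).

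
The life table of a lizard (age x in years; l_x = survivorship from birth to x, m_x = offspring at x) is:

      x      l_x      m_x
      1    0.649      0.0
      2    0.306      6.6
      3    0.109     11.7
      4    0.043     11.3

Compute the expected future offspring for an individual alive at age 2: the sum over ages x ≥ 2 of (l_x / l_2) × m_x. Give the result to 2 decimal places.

12.36

l_2 = 0.306. Conditional survival from age 2 to x is l_x / l_2.
  x=2: (0.306/0.306) × 6.6 = 6.6000
  x=3: (0.109/0.306) × 11.7 = 4.1676
  x=4: (0.043/0.306) × 11.3 = 1.5879
Sum = 6.6000 + 4.1676 + 1.5879 = 12.3556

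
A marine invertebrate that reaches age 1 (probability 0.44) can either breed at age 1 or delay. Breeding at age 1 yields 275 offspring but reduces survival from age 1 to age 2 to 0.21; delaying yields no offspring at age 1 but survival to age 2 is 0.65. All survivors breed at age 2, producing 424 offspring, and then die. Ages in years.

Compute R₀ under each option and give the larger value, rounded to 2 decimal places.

160.18

breed at age 1: R₀ = 0.44 × (275 + 0.21 × 424) = 0.44 × 364.0400 = 160.1776
delay to age 2: R₀ = 0.44 × (0.65 × 424) = 0.44 × 275.6000 = 121.2640
Higher: breed at age 1 (160.1776).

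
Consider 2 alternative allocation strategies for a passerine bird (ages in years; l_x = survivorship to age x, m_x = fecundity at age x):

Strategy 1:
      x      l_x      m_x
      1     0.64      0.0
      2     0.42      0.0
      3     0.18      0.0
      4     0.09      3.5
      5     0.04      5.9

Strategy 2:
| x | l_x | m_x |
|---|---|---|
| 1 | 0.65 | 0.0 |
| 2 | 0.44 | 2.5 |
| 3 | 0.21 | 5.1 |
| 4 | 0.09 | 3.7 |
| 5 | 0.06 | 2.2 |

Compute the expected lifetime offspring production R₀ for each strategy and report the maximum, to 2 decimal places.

2.64

Strategy 1: R₀ = 0.64×0.0 + 0.42×0.0 + 0.18×0.0 + 0.09×3.5 + 0.04×5.9 = 0.5510
Strategy 2: R₀ = 0.65×0.0 + 0.44×2.5 + 0.21×5.1 + 0.09×3.7 + 0.06×2.2 = 2.6360
Highest R₀: strategy 2 with 2.6360.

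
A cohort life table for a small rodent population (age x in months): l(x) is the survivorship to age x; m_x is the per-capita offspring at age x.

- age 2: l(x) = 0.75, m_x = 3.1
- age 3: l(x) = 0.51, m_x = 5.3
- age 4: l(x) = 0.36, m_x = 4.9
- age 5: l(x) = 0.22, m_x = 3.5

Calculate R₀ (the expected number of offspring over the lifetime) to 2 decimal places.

7.56

R₀ = Σ l(x) m_x:
  age 2: 0.75 × 3.1 = 2.3250
  age 3: 0.51 × 5.3 = 2.7030
  age 4: 0.36 × 4.9 = 1.7640
  age 5: 0.22 × 3.5 = 0.7700
R₀ = 2.3250 + 2.7030 + 1.7640 + 0.7700 = 7.5620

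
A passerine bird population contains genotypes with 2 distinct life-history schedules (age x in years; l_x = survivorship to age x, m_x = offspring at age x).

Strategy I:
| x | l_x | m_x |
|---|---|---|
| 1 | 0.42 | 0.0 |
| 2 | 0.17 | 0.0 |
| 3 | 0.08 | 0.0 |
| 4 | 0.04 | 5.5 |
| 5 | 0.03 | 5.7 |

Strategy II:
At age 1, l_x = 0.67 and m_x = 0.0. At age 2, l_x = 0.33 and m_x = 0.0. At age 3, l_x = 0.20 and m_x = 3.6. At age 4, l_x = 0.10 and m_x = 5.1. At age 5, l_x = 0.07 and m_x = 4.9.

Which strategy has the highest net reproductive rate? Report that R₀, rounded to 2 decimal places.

Strategy I: R₀ = 0.42×0.0 + 0.17×0.0 + 0.08×0.0 + 0.04×5.5 + 0.03×5.7 = 0.3910
Strategy II: R₀ = 0.67×0.0 + 0.33×0.0 + 0.20×3.6 + 0.10×5.1 + 0.07×4.9 = 1.5730
Highest R₀: strategy II with 1.5730.

1.57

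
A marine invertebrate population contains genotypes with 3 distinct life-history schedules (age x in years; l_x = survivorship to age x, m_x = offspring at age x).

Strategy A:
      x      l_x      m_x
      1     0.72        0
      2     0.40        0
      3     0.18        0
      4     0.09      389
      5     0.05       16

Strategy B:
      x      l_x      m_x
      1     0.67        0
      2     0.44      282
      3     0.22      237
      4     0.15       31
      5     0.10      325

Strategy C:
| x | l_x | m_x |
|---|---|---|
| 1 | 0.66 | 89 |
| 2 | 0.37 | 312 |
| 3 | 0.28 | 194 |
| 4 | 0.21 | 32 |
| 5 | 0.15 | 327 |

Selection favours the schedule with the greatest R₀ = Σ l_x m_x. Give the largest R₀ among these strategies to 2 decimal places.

284.27

Strategy A: R₀ = 0.72×0 + 0.40×0 + 0.18×0 + 0.09×389 + 0.05×16 = 35.8100
Strategy B: R₀ = 0.67×0 + 0.44×282 + 0.22×237 + 0.15×31 + 0.10×325 = 213.3700
Strategy C: R₀ = 0.66×89 + 0.37×312 + 0.28×194 + 0.21×32 + 0.15×327 = 284.2700
Highest R₀: strategy C with 284.2700.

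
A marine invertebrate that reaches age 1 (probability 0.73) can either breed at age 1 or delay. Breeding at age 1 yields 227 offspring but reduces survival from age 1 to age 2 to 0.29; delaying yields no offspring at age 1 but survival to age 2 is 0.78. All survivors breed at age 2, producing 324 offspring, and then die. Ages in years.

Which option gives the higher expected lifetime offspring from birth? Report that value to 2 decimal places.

breed at age 1: R₀ = 0.73 × (227 + 0.29 × 324) = 0.73 × 320.9600 = 234.3008
delay to age 2: R₀ = 0.73 × (0.78 × 324) = 0.73 × 252.7200 = 184.4856
Higher: breed at age 1 (234.3008).

234.30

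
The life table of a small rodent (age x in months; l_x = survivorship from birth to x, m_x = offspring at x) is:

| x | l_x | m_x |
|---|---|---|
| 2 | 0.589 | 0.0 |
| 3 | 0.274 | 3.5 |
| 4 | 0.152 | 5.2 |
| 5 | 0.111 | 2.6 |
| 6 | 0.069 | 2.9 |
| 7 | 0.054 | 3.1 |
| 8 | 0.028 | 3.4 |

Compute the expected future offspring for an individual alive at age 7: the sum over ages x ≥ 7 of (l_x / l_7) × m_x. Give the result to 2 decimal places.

l_7 = 0.054. Conditional survival from age 7 to x is l_x / l_7.
  x=7: (0.054/0.054) × 3.1 = 3.1000
  x=8: (0.028/0.054) × 3.4 = 1.7630
Sum = 3.1000 + 1.7630 = 4.8630

4.86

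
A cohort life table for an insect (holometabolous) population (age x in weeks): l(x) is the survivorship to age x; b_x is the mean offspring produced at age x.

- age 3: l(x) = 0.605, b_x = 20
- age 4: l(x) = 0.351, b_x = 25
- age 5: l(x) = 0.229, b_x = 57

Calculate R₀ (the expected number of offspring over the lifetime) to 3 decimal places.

33.928

R₀ = Σ l(x) b_x:
  age 3: 0.605 × 20 = 12.1000
  age 4: 0.351 × 25 = 8.7750
  age 5: 0.229 × 57 = 13.0530
R₀ = 12.1000 + 8.7750 + 13.0530 = 33.9280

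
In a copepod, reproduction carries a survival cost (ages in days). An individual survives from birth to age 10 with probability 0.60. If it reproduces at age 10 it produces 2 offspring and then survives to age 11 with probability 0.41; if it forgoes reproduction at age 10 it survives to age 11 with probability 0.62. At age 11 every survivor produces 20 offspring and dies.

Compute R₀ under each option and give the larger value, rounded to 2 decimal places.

breed at age 10: R₀ = 0.60 × (2 + 0.41 × 20) = 0.60 × 10.2000 = 6.1200
delay to age 11: R₀ = 0.60 × (0.62 × 20) = 0.60 × 12.4000 = 7.4400
Higher: delay to age 11 (7.4400).

7.44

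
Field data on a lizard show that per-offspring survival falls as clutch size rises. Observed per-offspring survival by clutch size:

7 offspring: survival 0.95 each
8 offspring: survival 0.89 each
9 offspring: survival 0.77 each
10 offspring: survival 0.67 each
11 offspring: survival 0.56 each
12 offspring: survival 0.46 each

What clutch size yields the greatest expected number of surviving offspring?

Expected surviving offspring = c × s(c):
  c=7: 7 × 0.95 = 6.650
  c=8: 8 × 0.89 = 7.120
  c=9: 9 × 0.77 = 6.930
  c=10: 10 × 0.67 = 6.700
  c=11: 11 × 0.56 = 6.160
  c=12: 12 × 0.46 = 5.520
Maximum at c = 8 (7.120 surviving offspring).

8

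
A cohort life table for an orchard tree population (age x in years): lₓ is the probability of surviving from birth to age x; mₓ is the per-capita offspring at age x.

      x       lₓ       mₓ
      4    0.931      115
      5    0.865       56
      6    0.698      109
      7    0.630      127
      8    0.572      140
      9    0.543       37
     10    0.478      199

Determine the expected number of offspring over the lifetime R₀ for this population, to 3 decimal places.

506.890

R₀ = Σ lₓ mₓ:
  age 4: 0.931 × 115 = 107.0650
  age 5: 0.865 × 56 = 48.4400
  age 6: 0.698 × 109 = 76.0820
  age 7: 0.630 × 127 = 80.0100
  age 8: 0.572 × 140 = 80.0800
  age 9: 0.543 × 37 = 20.0910
  age 10: 0.478 × 199 = 95.1220
R₀ = 107.0650 + 48.4400 + 76.0820 + 80.0100 + 80.0800 + 20.0910 + 95.1220 = 506.8900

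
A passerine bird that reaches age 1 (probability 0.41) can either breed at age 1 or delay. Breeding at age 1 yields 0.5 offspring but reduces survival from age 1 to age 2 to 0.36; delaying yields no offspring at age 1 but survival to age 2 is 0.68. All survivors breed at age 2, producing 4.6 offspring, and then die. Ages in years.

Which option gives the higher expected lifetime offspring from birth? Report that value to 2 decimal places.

breed at age 1: R₀ = 0.41 × (0.5 + 0.36 × 4.6) = 0.41 × 2.1560 = 0.8840
delay to age 2: R₀ = 0.41 × (0.68 × 4.6) = 0.41 × 3.1280 = 1.2825
Higher: delay to age 2 (1.2825).

1.28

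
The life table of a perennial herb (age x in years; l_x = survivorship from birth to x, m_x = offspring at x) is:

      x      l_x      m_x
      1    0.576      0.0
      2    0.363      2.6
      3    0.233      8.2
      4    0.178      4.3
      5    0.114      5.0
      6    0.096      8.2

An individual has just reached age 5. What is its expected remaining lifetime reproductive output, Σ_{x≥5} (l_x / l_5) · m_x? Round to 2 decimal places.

11.91

l_5 = 0.114. Conditional survival from age 5 to x is l_x / l_5.
  x=5: (0.114/0.114) × 5.0 = 5.0000
  x=6: (0.096/0.114) × 8.2 = 6.9053
Sum = 5.0000 + 6.9053 = 11.9053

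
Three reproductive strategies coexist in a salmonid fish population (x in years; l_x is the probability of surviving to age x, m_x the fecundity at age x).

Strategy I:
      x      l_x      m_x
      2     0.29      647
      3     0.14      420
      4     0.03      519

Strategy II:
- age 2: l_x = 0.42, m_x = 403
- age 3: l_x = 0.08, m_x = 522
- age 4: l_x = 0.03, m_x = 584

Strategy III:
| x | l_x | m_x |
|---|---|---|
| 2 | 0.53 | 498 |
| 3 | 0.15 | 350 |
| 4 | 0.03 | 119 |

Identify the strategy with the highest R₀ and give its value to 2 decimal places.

Strategy I: R₀ = 0.29×647 + 0.14×420 + 0.03×519 = 262.0000
Strategy II: R₀ = 0.42×403 + 0.08×522 + 0.03×584 = 228.5400
Strategy III: R₀ = 0.53×498 + 0.15×350 + 0.03×119 = 320.0100
Highest R₀: strategy III with 320.0100.

320.01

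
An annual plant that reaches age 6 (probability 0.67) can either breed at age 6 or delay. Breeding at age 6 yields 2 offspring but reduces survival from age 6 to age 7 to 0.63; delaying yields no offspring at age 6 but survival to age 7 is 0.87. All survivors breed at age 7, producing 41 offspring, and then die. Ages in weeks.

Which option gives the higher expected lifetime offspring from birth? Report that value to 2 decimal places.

breed at age 6: R₀ = 0.67 × (2 + 0.63 × 41) = 0.67 × 27.8300 = 18.6461
delay to age 7: R₀ = 0.67 × (0.87 × 41) = 0.67 × 35.6700 = 23.8989
Higher: delay to age 7 (23.8989).

23.90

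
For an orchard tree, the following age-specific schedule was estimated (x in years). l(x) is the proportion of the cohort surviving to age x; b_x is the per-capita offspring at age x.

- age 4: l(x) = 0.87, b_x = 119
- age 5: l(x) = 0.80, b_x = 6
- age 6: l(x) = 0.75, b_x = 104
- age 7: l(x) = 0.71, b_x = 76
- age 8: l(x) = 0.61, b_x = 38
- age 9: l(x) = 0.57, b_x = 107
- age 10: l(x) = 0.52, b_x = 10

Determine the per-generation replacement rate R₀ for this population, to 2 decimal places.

R₀ = Σ l(x) b_x:
  age 4: 0.87 × 119 = 103.5300
  age 5: 0.80 × 6 = 4.8000
  age 6: 0.75 × 104 = 78.0000
  age 7: 0.71 × 76 = 53.9600
  age 8: 0.61 × 38 = 23.1800
  age 9: 0.57 × 107 = 60.9900
  age 10: 0.52 × 10 = 5.2000
R₀ = 103.5300 + 4.8000 + 78.0000 + 53.9600 + 23.1800 + 60.9900 + 5.2000 = 329.6600

329.66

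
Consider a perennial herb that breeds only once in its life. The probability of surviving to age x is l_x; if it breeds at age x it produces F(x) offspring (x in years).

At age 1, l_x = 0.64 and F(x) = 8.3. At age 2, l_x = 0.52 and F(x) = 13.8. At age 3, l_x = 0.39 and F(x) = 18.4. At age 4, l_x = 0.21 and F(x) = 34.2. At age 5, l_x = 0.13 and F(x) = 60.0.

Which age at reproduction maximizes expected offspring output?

Expected offspring if breeding at age x = l_x × F(x):
  age 1: 0.64 × 8.3 = 5.312
  age 2: 0.52 × 13.8 = 7.176
  age 3: 0.39 × 18.4 = 7.176
  age 4: 0.21 × 34.2 = 7.182
  age 5: 0.13 × 60.0 = 7.800
Maximum at age 5 (7.800).

5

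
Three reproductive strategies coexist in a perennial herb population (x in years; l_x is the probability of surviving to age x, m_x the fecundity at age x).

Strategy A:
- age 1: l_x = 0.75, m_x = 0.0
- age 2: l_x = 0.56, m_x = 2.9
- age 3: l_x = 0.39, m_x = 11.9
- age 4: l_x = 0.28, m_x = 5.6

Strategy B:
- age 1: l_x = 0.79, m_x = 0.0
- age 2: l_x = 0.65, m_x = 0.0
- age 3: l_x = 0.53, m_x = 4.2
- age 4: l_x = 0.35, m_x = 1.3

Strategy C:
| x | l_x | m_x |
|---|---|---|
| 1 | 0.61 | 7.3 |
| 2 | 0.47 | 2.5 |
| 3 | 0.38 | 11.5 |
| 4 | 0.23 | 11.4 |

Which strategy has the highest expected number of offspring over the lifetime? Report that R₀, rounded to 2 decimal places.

12.62

Strategy A: R₀ = 0.75×0.0 + 0.56×2.9 + 0.39×11.9 + 0.28×5.6 = 7.8330
Strategy B: R₀ = 0.79×0.0 + 0.65×0.0 + 0.53×4.2 + 0.35×1.3 = 2.6810
Strategy C: R₀ = 0.61×7.3 + 0.47×2.5 + 0.38×11.5 + 0.23×11.4 = 12.6200
Highest R₀: strategy C with 12.6200.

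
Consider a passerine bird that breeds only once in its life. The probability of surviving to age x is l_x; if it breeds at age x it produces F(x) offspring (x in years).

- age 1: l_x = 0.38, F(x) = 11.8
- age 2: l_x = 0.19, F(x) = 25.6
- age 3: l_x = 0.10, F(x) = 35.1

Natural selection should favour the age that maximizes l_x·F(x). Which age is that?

Expected offspring if breeding at age x = l_x × F(x):
  age 1: 0.38 × 11.8 = 4.484
  age 2: 0.19 × 25.6 = 4.864
  age 3: 0.10 × 35.1 = 3.510
Maximum at age 2 (4.864).

2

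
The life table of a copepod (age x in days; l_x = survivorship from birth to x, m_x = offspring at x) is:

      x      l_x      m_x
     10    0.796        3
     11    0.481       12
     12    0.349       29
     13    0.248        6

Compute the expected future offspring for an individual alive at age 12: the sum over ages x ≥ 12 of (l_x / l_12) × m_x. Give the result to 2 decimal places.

33.26

l_12 = 0.349. Conditional survival from age 12 to x is l_x / l_12.
  x=12: (0.349/0.349) × 29 = 29.0000
  x=13: (0.248/0.349) × 6 = 4.2636
Sum = 29.0000 + 4.2636 = 33.2636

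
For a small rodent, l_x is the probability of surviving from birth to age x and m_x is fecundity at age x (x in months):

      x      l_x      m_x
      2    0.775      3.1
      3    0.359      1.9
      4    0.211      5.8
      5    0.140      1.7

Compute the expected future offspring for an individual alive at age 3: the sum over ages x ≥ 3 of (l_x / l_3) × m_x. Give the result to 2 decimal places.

5.97

l_3 = 0.359. Conditional survival from age 3 to x is l_x / l_3.
  x=3: (0.359/0.359) × 1.9 = 1.9000
  x=4: (0.211/0.359) × 5.8 = 3.4089
  x=5: (0.140/0.359) × 1.7 = 0.6630
Sum = 1.9000 + 3.4089 + 0.6630 = 5.9719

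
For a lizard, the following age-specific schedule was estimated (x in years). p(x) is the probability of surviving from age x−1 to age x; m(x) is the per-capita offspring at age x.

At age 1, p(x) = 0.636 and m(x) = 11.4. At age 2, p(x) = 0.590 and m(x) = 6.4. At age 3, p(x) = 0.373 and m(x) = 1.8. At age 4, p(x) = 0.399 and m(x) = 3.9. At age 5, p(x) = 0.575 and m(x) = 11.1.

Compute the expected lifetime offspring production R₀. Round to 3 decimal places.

Survivorship from birth: l_x = p_1·p_2·…·p_x.
  l_1 = 0.63600
  l_2 = 0.37524
  l_3 = 0.13996
  l_4 = 0.05585
  l_5 = 0.03211
R₀ = Σ l_x m(x):
  age 1: 0.63600 × 11.4 = 7.2504
  age 2: 0.37524 × 6.4 = 2.4015
  age 3: 0.13996 × 1.8 = 0.2519
  age 4: 0.05585 × 3.9 = 0.2178
  age 5: 0.03211 × 11.1 = 0.3564
R₀ = 7.2504 + 2.4015 + 0.2519 + 0.2178 + 0.3564 = 10.4781

10.478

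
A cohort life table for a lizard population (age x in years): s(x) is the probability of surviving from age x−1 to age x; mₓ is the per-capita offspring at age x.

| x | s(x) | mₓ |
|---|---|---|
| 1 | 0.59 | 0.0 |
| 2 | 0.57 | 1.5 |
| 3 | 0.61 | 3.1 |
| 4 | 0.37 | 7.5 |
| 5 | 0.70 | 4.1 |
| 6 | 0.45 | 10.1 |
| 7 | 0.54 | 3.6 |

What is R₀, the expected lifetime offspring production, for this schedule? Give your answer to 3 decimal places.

2.215

Survivorship from birth: l_x = s_1·s_2·…·s_x.
  l_1 = 0.59000
  l_2 = 0.33630
  l_3 = 0.20514
  l_4 = 0.07590
  l_5 = 0.05313
  l_6 = 0.02391
  l_7 = 0.01291
R₀ = Σ l_x mₓ:
  age 1: 0.59000 × 0.0 = 0.0000
  age 2: 0.33630 × 1.5 = 0.5044
  age 3: 0.20514 × 3.1 = 0.6359
  age 4: 0.07590 × 7.5 = 0.5692
  age 5: 0.05313 × 4.1 = 0.2178
  age 6: 0.02391 × 10.1 = 0.2415
  age 7: 0.01291 × 3.6 = 0.0465
R₀ = 0.0000 + 0.5044 + 0.6359 + 0.5692 + 0.2178 + 0.2415 + 0.0465 = 2.2154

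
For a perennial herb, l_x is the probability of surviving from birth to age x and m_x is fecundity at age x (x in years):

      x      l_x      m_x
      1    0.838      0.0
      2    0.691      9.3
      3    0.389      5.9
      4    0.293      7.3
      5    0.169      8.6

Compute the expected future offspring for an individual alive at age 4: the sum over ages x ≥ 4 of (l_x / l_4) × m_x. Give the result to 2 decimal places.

12.26

l_4 = 0.293. Conditional survival from age 4 to x is l_x / l_4.
  x=4: (0.293/0.293) × 7.3 = 7.3000
  x=5: (0.169/0.293) × 8.6 = 4.9604
Sum = 7.3000 + 4.9604 = 12.2604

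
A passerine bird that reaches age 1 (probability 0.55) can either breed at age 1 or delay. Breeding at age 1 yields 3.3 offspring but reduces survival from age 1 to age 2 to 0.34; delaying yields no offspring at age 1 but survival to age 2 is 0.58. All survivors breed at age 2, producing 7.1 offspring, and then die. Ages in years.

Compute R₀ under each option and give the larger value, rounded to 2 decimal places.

3.14

breed at age 1: R₀ = 0.55 × (3.3 + 0.34 × 7.1) = 0.55 × 5.7140 = 3.1427
delay to age 2: R₀ = 0.55 × (0.58 × 7.1) = 0.55 × 4.1180 = 2.2649
Higher: breed at age 1 (3.1427).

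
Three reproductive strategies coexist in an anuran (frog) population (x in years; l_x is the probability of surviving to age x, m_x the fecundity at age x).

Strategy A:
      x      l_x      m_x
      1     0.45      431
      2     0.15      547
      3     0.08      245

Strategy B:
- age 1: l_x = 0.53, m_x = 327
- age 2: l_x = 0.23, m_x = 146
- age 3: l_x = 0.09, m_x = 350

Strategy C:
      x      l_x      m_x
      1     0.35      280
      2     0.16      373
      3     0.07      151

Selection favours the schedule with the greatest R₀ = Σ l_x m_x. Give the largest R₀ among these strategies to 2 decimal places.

295.60

Strategy A: R₀ = 0.45×431 + 0.15×547 + 0.08×245 = 295.6000
Strategy B: R₀ = 0.53×327 + 0.23×146 + 0.09×350 = 238.3900
Strategy C: R₀ = 0.35×280 + 0.16×373 + 0.07×151 = 168.2500
Highest R₀: strategy A with 295.6000.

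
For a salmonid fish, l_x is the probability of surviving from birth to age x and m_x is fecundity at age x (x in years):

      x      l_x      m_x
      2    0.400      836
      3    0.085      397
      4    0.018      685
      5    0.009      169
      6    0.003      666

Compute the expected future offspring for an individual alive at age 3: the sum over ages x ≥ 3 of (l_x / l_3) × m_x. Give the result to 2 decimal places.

583.46

l_3 = 0.085. Conditional survival from age 3 to x is l_x / l_3.
  x=3: (0.085/0.085) × 397 = 397.0000
  x=4: (0.018/0.085) × 685 = 145.0588
  x=5: (0.009/0.085) × 169 = 17.8941
  x=6: (0.003/0.085) × 666 = 23.5059
Sum = 397.0000 + 145.0588 + 17.8941 + 23.5059 = 583.4588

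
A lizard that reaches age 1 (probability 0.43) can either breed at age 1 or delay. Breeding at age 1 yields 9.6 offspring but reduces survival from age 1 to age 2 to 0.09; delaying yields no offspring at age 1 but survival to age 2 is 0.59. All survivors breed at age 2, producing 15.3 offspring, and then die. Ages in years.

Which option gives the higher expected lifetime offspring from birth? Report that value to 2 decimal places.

breed at age 1: R₀ = 0.43 × (9.6 + 0.09 × 15.3) = 0.43 × 10.9770 = 4.7201
delay to age 2: R₀ = 0.43 × (0.59 × 15.3) = 0.43 × 9.0270 = 3.8816
Higher: breed at age 1 (4.7201).

4.72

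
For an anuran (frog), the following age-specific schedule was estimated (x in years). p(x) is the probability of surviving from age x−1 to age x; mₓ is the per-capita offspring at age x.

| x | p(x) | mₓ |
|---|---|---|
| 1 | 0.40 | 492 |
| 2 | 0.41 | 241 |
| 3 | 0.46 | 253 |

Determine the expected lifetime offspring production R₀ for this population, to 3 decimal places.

255.410

Survivorship from birth: l_x = p_1·p_2·…·p_x.
  l_1 = 0.40000
  l_2 = 0.16400
  l_3 = 0.07544
R₀ = Σ l_x mₓ:
  age 1: 0.40000 × 492 = 196.8000
  age 2: 0.16400 × 241 = 39.5240
  age 3: 0.07544 × 253 = 19.0863
R₀ = 196.8000 + 39.5240 + 19.0863 = 255.4103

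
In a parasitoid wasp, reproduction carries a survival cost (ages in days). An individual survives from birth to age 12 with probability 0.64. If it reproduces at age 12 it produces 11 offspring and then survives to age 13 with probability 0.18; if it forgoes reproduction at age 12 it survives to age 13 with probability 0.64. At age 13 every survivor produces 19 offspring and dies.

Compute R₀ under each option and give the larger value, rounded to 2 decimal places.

breed at age 12: R₀ = 0.64 × (11 + 0.18 × 19) = 0.64 × 14.4200 = 9.2288
delay to age 13: R₀ = 0.64 × (0.64 × 19) = 0.64 × 12.1600 = 7.7824
Higher: breed at age 12 (9.2288).

9.23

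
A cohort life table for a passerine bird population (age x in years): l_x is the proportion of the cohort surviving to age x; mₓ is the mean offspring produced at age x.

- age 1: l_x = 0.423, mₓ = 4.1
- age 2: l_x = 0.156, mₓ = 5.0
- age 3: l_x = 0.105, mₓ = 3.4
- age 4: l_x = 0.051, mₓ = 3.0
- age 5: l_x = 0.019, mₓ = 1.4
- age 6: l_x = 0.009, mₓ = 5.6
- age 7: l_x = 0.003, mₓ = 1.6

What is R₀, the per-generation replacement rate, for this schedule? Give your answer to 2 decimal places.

R₀ = Σ l_x mₓ:
  age 1: 0.423 × 4.1 = 1.7343
  age 2: 0.156 × 5.0 = 0.7800
  age 3: 0.105 × 3.4 = 0.3570
  age 4: 0.051 × 3.0 = 0.1530
  age 5: 0.019 × 1.4 = 0.0266
  age 6: 0.009 × 5.6 = 0.0504
  age 7: 0.003 × 1.6 = 0.0048
R₀ = 1.7343 + 0.7800 + 0.3570 + 0.1530 + 0.0266 + 0.0504 + 0.0048 = 3.1061

3.11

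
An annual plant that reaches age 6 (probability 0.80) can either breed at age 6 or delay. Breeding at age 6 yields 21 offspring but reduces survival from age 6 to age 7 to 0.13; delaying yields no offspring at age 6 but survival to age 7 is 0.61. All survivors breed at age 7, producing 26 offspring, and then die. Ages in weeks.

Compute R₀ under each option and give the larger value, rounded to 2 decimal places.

breed at age 6: R₀ = 0.80 × (21 + 0.13 × 26) = 0.80 × 24.3800 = 19.5040
delay to age 7: R₀ = 0.80 × (0.61 × 26) = 0.80 × 15.8600 = 12.6880
Higher: breed at age 6 (19.5040).

19.50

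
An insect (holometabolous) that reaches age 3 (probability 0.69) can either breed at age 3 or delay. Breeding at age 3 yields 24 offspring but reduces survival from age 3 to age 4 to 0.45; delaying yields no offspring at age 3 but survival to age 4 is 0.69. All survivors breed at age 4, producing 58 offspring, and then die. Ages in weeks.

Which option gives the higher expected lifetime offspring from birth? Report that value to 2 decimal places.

34.57

breed at age 3: R₀ = 0.69 × (24 + 0.45 × 58) = 0.69 × 50.1000 = 34.5690
delay to age 4: R₀ = 0.69 × (0.69 × 58) = 0.69 × 40.0200 = 27.6138
Higher: breed at age 3 (34.5690).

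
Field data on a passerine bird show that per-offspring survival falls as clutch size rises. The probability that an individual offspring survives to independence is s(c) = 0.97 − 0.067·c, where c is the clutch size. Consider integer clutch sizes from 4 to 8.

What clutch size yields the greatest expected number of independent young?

7

Expected independent young = c × s(c):
  c=4: 4 × 0.702 = 2.808
  c=5: 5 × 0.635 = 3.175
  c=6: 6 × 0.568 = 3.408
  c=7: 7 × 0.501 = 3.507
  c=8: 8 × 0.434 = 3.472
Maximum at c = 7 (3.507 independent young).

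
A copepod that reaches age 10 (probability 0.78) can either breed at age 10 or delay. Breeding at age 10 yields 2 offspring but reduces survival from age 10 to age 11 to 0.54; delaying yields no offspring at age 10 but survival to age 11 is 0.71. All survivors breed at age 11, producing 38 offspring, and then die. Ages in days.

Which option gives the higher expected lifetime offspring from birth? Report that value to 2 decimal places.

21.04

breed at age 10: R₀ = 0.78 × (2 + 0.54 × 38) = 0.78 × 22.5200 = 17.5656
delay to age 11: R₀ = 0.78 × (0.71 × 38) = 0.78 × 26.9800 = 21.0444
Higher: delay to age 11 (21.0444).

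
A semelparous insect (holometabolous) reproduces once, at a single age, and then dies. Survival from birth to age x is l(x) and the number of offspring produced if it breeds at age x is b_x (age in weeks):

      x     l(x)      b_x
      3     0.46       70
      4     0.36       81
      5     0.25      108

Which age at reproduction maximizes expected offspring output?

3

Expected offspring if breeding at age x = l(x) × b_x:
  age 3: 0.46 × 70 = 32.200
  age 4: 0.36 × 81 = 29.160
  age 5: 0.25 × 108 = 27.000
Maximum at age 3 (32.200).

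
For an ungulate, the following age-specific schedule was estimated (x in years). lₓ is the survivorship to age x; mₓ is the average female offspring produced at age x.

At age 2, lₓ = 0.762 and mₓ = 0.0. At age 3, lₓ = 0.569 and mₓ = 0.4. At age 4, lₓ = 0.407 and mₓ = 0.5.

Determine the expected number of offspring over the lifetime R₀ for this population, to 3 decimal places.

0.431

R₀ = Σ lₓ mₓ:
  age 2: 0.762 × 0.0 = 0.0000
  age 3: 0.569 × 0.4 = 0.2276
  age 4: 0.407 × 0.5 = 0.2035
R₀ = 0.0000 + 0.2276 + 0.2035 = 0.4311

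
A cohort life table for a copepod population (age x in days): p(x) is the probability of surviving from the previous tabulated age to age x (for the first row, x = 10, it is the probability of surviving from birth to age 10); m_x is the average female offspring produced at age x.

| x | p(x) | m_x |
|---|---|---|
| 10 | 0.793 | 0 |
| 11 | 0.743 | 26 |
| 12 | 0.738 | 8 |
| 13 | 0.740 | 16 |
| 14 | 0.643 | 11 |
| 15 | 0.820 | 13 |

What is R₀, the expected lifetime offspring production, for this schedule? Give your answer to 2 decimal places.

28.43

Survivorship from birth: l_x = p_10·p_11·…·p_x.
  l_10 = 0.79300
  l_11 = 0.58920
  l_12 = 0.43483
  l_13 = 0.32177
  l_14 = 0.20690
  l_15 = 0.16966
R₀ = Σ l_x m_x:
  age 10: 0.79300 × 0 = 0.0000
  age 11: 0.58920 × 26 = 15.3192
  age 12: 0.43483 × 8 = 3.4786
  age 13: 0.32177 × 16 = 5.1483
  age 14: 0.20690 × 11 = 2.2759
  age 15: 0.16966 × 13 = 2.2056
R₀ = 0.0000 + 15.3192 + 3.4786 + 5.1483 + 2.2759 + 2.2056 = 28.4276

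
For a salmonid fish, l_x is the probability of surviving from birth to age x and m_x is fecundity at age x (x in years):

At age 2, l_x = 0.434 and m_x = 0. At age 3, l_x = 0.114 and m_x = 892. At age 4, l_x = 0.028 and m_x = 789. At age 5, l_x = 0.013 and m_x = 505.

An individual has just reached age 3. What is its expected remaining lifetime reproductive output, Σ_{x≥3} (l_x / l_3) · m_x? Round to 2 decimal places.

1143.38

l_3 = 0.114. Conditional survival from age 3 to x is l_x / l_3.
  x=3: (0.114/0.114) × 892 = 892.0000
  x=4: (0.028/0.114) × 789 = 193.7895
  x=5: (0.013/0.114) × 505 = 57.5877
Sum = 892.0000 + 193.7895 + 57.5877 = 1143.3772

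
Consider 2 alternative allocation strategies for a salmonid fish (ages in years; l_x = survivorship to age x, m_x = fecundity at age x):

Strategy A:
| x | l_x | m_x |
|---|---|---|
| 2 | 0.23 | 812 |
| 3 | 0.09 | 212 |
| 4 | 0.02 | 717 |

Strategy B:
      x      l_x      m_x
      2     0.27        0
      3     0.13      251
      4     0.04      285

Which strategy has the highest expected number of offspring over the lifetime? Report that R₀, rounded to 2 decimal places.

Strategy A: R₀ = 0.23×812 + 0.09×212 + 0.02×717 = 220.1800
Strategy B: R₀ = 0.27×0 + 0.13×251 + 0.04×285 = 44.0300
Highest R₀: strategy A with 220.1800.

220.18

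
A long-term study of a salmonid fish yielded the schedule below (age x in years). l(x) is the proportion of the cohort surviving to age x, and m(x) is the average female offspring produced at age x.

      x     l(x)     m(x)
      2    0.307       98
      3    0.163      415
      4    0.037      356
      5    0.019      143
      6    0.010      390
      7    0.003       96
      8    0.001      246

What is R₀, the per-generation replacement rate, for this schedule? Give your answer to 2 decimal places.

118.05

R₀ = Σ l(x) m(x):
  age 2: 0.307 × 98 = 30.0860
  age 3: 0.163 × 415 = 67.6450
  age 4: 0.037 × 356 = 13.1720
  age 5: 0.019 × 143 = 2.7170
  age 6: 0.010 × 390 = 3.9000
  age 7: 0.003 × 96 = 0.2880
  age 8: 0.001 × 246 = 0.2460
R₀ = 30.0860 + 67.6450 + 13.1720 + 2.7170 + 3.9000 + 0.2880 + 0.2460 = 118.0540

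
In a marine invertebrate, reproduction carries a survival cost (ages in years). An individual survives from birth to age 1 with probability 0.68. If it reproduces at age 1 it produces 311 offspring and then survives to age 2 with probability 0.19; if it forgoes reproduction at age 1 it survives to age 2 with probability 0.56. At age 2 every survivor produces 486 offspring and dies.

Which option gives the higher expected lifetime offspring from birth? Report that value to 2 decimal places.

breed at age 1: R₀ = 0.68 × (311 + 0.19 × 486) = 0.68 × 403.3400 = 274.2712
delay to age 2: R₀ = 0.68 × (0.56 × 486) = 0.68 × 272.1600 = 185.0688
Higher: breed at age 1 (274.2712).

274.27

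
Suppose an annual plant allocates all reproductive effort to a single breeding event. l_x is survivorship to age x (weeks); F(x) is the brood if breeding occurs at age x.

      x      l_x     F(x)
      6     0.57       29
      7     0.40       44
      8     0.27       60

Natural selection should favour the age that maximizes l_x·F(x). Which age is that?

Expected offspring if breeding at age x = l_x × F(x):
  age 6: 0.57 × 29 = 16.530
  age 7: 0.40 × 44 = 17.600
  age 8: 0.27 × 60 = 16.200
Maximum at age 7 (17.600).

7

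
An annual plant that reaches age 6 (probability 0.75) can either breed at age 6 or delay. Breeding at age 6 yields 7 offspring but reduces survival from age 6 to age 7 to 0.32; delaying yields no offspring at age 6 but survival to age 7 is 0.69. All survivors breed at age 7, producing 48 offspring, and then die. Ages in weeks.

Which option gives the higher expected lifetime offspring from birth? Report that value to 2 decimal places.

24.84

breed at age 6: R₀ = 0.75 × (7 + 0.32 × 48) = 0.75 × 22.3600 = 16.7700
delay to age 7: R₀ = 0.75 × (0.69 × 48) = 0.75 × 33.1200 = 24.8400
Higher: delay to age 7 (24.8400).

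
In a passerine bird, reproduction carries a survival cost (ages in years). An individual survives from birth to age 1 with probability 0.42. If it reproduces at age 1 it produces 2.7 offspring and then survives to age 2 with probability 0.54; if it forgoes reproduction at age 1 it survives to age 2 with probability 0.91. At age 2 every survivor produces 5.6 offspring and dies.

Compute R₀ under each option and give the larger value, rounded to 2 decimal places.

2.40

breed at age 1: R₀ = 0.42 × (2.7 + 0.54 × 5.6) = 0.42 × 5.7240 = 2.4041
delay to age 2: R₀ = 0.42 × (0.91 × 5.6) = 0.42 × 5.0960 = 2.1403
Higher: breed at age 1 (2.4041).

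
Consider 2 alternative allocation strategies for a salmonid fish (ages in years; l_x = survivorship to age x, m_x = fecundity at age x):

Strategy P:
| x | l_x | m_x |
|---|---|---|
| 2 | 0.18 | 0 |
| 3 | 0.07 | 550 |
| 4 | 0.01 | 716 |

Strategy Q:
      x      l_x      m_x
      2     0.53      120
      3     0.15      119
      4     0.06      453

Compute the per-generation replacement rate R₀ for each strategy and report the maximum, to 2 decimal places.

Strategy P: R₀ = 0.18×0 + 0.07×550 + 0.01×716 = 45.6600
Strategy Q: R₀ = 0.53×120 + 0.15×119 + 0.06×453 = 108.6300
Highest R₀: strategy Q with 108.6300.

108.63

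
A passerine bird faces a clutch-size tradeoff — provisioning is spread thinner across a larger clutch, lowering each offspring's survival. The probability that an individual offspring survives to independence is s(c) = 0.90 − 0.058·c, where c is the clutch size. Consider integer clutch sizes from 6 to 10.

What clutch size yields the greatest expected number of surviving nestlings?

Expected surviving nestlings = c × s(c):
  c=6: 6 × 0.552 = 3.312
  c=7: 7 × 0.494 = 3.458
  c=8: 8 × 0.436 = 3.488
  c=9: 9 × 0.378 = 3.402
  c=10: 10 × 0.320 = 3.200
Maximum at c = 8 (3.488 surviving nestlings).

8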